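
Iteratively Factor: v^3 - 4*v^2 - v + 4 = (v + 1)*(v^2 - 5*v + 4) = (v - 4)*(v + 1)*(v - 1)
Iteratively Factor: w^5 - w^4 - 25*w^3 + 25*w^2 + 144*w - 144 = (w - 3)*(w^4 + 2*w^3 - 19*w^2 - 32*w + 48) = (w - 3)*(w + 3)*(w^3 - w^2 - 16*w + 16) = (w - 3)*(w - 1)*(w + 3)*(w^2 - 16) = (w - 4)*(w - 3)*(w - 1)*(w + 3)*(w + 4)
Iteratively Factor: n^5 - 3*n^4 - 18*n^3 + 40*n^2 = (n - 2)*(n^4 - n^3 - 20*n^2) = n*(n - 2)*(n^3 - n^2 - 20*n) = n*(n - 5)*(n - 2)*(n^2 + 4*n) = n*(n - 5)*(n - 2)*(n + 4)*(n)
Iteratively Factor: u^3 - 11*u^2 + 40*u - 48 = (u - 3)*(u^2 - 8*u + 16) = (u - 4)*(u - 3)*(u - 4)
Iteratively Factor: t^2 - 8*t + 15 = (t - 3)*(t - 5)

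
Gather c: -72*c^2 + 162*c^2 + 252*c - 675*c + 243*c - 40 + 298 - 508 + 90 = 90*c^2 - 180*c - 160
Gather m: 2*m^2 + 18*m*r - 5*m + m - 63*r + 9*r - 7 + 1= 2*m^2 + m*(18*r - 4) - 54*r - 6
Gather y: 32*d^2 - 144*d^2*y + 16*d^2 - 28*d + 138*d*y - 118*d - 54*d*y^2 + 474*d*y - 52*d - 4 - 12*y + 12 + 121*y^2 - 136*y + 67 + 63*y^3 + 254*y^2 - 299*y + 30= 48*d^2 - 198*d + 63*y^3 + y^2*(375 - 54*d) + y*(-144*d^2 + 612*d - 447) + 105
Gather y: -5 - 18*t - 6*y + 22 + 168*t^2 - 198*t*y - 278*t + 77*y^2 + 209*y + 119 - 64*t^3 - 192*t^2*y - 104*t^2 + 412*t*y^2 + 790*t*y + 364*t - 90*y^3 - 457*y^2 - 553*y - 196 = -64*t^3 + 64*t^2 + 68*t - 90*y^3 + y^2*(412*t - 380) + y*(-192*t^2 + 592*t - 350) - 60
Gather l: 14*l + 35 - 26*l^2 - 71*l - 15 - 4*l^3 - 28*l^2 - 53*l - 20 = -4*l^3 - 54*l^2 - 110*l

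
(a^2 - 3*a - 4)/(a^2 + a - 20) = (a + 1)/(a + 5)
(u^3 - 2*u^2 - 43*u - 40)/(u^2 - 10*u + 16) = (u^2 + 6*u + 5)/(u - 2)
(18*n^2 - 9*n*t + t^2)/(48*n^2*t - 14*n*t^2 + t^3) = (-3*n + t)/(t*(-8*n + t))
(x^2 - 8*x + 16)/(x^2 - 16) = (x - 4)/(x + 4)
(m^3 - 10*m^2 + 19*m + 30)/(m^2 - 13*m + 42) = (m^2 - 4*m - 5)/(m - 7)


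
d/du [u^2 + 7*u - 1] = 2*u + 7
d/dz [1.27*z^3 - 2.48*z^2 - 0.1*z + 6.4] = 3.81*z^2 - 4.96*z - 0.1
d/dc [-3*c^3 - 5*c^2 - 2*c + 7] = -9*c^2 - 10*c - 2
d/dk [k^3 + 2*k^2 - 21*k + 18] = 3*k^2 + 4*k - 21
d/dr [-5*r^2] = -10*r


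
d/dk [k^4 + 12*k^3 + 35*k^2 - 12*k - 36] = 4*k^3 + 36*k^2 + 70*k - 12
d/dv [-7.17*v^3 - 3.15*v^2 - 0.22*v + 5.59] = -21.51*v^2 - 6.3*v - 0.22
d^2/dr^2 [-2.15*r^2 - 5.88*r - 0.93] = -4.30000000000000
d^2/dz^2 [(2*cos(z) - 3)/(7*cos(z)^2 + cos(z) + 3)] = 2*(-882*(1 - cos(2*z))^2*cos(z) + 602*(1 - cos(2*z))^2 + 109*cos(z) + 158*cos(2*z) - 273*cos(3*z) + 196*cos(5*z) - 1818)/(2*cos(z) + 7*cos(2*z) + 13)^3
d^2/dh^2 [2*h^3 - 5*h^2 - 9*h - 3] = 12*h - 10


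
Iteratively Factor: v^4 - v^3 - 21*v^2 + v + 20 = (v + 1)*(v^3 - 2*v^2 - 19*v + 20) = (v - 5)*(v + 1)*(v^2 + 3*v - 4) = (v - 5)*(v - 1)*(v + 1)*(v + 4)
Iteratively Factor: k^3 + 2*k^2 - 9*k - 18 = (k - 3)*(k^2 + 5*k + 6) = (k - 3)*(k + 2)*(k + 3)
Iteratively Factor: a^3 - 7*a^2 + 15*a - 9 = (a - 1)*(a^2 - 6*a + 9) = (a - 3)*(a - 1)*(a - 3)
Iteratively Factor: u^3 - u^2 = (u - 1)*(u^2) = u*(u - 1)*(u)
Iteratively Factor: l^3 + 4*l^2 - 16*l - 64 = (l + 4)*(l^2 - 16) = (l + 4)^2*(l - 4)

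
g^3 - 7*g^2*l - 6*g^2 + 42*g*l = g*(g - 6)*(g - 7*l)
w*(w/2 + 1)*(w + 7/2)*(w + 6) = w^4/2 + 23*w^3/4 + 20*w^2 + 21*w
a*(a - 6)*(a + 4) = a^3 - 2*a^2 - 24*a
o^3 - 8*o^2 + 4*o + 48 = (o - 6)*(o - 4)*(o + 2)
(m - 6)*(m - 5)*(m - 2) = m^3 - 13*m^2 + 52*m - 60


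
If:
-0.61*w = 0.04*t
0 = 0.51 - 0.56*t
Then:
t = 0.91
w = -0.06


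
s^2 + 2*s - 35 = (s - 5)*(s + 7)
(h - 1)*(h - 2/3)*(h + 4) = h^3 + 7*h^2/3 - 6*h + 8/3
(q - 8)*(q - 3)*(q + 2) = q^3 - 9*q^2 + 2*q + 48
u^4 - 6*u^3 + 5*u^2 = u^2*(u - 5)*(u - 1)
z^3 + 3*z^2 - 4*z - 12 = (z - 2)*(z + 2)*(z + 3)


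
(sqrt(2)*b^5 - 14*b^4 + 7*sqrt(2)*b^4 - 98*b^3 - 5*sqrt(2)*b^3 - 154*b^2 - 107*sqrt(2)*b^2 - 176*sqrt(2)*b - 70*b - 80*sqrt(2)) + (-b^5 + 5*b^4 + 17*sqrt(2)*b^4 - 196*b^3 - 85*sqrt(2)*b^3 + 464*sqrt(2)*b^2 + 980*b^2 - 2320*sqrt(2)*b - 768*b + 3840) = -b^5 + sqrt(2)*b^5 - 9*b^4 + 24*sqrt(2)*b^4 - 294*b^3 - 90*sqrt(2)*b^3 + 357*sqrt(2)*b^2 + 826*b^2 - 2496*sqrt(2)*b - 838*b - 80*sqrt(2) + 3840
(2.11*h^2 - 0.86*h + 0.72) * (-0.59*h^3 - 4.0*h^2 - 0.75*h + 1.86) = -1.2449*h^5 - 7.9326*h^4 + 1.4327*h^3 + 1.6896*h^2 - 2.1396*h + 1.3392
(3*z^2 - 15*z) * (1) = 3*z^2 - 15*z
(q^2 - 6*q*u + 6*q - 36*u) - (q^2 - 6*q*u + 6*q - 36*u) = 0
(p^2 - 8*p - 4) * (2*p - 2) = 2*p^3 - 18*p^2 + 8*p + 8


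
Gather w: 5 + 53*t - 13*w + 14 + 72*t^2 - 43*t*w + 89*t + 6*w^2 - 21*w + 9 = 72*t^2 + 142*t + 6*w^2 + w*(-43*t - 34) + 28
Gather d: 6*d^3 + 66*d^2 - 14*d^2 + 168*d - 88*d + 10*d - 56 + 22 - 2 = 6*d^3 + 52*d^2 + 90*d - 36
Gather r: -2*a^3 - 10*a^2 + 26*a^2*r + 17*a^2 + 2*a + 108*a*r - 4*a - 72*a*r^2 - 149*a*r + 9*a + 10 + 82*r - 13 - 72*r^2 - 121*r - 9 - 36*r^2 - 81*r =-2*a^3 + 7*a^2 + 7*a + r^2*(-72*a - 108) + r*(26*a^2 - 41*a - 120) - 12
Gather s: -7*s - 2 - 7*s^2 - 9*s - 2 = -7*s^2 - 16*s - 4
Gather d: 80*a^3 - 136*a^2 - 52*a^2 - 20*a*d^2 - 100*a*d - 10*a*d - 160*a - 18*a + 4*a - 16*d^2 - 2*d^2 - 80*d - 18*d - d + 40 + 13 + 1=80*a^3 - 188*a^2 - 174*a + d^2*(-20*a - 18) + d*(-110*a - 99) + 54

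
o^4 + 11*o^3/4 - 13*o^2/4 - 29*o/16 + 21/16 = (o - 1)*(o - 1/2)*(o + 3/4)*(o + 7/2)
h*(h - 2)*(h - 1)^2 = h^4 - 4*h^3 + 5*h^2 - 2*h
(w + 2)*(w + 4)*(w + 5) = w^3 + 11*w^2 + 38*w + 40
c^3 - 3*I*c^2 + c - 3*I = (c - 3*I)*(c - I)*(c + I)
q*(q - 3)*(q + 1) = q^3 - 2*q^2 - 3*q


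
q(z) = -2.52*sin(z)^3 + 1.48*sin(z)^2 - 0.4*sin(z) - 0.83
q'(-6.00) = -0.16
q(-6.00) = -0.88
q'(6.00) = -1.74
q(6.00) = -0.55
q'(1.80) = 1.06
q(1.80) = -2.14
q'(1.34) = -1.07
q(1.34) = -2.14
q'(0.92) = -1.71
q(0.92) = -1.48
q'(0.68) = -1.19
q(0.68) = -1.12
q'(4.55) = 1.73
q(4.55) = 3.43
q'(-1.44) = -1.40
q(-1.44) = 3.48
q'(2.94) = 0.11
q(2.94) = -0.87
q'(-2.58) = 3.49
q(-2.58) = 0.18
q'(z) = -7.56*sin(z)^2*cos(z) + 2.96*sin(z)*cos(z) - 0.4*cos(z)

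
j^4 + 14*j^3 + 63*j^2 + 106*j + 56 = (j + 1)*(j + 2)*(j + 4)*(j + 7)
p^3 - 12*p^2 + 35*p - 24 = (p - 8)*(p - 3)*(p - 1)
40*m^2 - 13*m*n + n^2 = (-8*m + n)*(-5*m + n)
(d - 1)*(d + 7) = d^2 + 6*d - 7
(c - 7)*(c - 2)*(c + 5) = c^3 - 4*c^2 - 31*c + 70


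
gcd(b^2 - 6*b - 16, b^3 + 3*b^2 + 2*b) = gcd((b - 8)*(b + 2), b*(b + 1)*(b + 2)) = b + 2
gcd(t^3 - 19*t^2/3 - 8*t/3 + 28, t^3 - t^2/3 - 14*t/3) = t^2 - t/3 - 14/3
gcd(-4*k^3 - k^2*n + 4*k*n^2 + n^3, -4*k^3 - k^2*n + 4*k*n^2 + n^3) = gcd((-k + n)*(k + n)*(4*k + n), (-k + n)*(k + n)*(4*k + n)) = 4*k^3 + k^2*n - 4*k*n^2 - n^3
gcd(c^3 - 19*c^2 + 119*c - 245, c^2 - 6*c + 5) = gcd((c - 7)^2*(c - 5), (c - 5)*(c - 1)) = c - 5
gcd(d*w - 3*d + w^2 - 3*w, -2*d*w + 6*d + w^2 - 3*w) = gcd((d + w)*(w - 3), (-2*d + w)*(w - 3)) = w - 3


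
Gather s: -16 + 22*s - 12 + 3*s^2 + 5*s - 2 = 3*s^2 + 27*s - 30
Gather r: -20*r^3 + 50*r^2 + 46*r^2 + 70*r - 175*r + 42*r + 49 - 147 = -20*r^3 + 96*r^2 - 63*r - 98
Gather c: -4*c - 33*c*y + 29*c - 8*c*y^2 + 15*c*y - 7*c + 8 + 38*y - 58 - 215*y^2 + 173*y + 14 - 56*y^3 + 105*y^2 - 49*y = c*(-8*y^2 - 18*y + 18) - 56*y^3 - 110*y^2 + 162*y - 36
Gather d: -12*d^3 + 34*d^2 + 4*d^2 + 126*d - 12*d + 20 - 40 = -12*d^3 + 38*d^2 + 114*d - 20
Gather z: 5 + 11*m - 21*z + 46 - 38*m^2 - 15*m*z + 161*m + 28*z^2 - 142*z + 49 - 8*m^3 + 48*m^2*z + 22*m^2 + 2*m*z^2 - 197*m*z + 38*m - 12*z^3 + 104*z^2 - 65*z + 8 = -8*m^3 - 16*m^2 + 210*m - 12*z^3 + z^2*(2*m + 132) + z*(48*m^2 - 212*m - 228) + 108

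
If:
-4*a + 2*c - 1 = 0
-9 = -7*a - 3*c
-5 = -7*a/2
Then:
No Solution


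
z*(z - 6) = z^2 - 6*z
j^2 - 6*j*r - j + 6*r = (j - 1)*(j - 6*r)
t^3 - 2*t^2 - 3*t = t*(t - 3)*(t + 1)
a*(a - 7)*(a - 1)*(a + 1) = a^4 - 7*a^3 - a^2 + 7*a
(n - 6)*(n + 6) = n^2 - 36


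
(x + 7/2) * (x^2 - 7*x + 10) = x^3 - 7*x^2/2 - 29*x/2 + 35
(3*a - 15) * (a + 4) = 3*a^2 - 3*a - 60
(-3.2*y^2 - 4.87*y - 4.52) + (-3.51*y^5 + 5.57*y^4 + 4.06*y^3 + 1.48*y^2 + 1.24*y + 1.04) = -3.51*y^5 + 5.57*y^4 + 4.06*y^3 - 1.72*y^2 - 3.63*y - 3.48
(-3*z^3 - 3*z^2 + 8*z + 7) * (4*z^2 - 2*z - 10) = -12*z^5 - 6*z^4 + 68*z^3 + 42*z^2 - 94*z - 70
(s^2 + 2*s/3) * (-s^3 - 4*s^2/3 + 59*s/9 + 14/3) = -s^5 - 2*s^4 + 17*s^3/3 + 244*s^2/27 + 28*s/9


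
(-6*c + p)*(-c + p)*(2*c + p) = 12*c^3 - 8*c^2*p - 5*c*p^2 + p^3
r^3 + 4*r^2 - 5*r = r*(r - 1)*(r + 5)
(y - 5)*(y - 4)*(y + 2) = y^3 - 7*y^2 + 2*y + 40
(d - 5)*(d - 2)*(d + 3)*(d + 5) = d^4 + d^3 - 31*d^2 - 25*d + 150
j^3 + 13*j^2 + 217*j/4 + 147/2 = (j + 7/2)^2*(j + 6)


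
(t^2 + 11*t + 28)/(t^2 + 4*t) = (t + 7)/t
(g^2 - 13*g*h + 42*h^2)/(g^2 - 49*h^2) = (g - 6*h)/(g + 7*h)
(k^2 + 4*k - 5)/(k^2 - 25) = (k - 1)/(k - 5)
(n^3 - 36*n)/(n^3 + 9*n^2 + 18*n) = (n - 6)/(n + 3)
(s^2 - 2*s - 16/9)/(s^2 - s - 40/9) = (3*s + 2)/(3*s + 5)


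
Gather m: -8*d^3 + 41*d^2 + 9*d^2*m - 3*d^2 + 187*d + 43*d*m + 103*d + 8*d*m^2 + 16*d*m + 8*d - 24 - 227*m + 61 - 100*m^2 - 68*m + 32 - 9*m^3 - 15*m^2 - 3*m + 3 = -8*d^3 + 38*d^2 + 298*d - 9*m^3 + m^2*(8*d - 115) + m*(9*d^2 + 59*d - 298) + 72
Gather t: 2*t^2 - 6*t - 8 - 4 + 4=2*t^2 - 6*t - 8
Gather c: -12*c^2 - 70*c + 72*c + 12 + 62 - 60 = -12*c^2 + 2*c + 14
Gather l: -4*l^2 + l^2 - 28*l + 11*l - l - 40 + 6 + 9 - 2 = -3*l^2 - 18*l - 27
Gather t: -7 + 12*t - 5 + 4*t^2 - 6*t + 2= 4*t^2 + 6*t - 10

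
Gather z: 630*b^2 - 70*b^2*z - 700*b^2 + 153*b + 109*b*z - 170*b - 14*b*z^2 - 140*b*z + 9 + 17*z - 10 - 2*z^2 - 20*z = -70*b^2 - 17*b + z^2*(-14*b - 2) + z*(-70*b^2 - 31*b - 3) - 1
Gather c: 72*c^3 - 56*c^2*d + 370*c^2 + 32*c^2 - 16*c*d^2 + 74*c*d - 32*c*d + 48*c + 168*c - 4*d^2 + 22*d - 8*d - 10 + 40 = 72*c^3 + c^2*(402 - 56*d) + c*(-16*d^2 + 42*d + 216) - 4*d^2 + 14*d + 30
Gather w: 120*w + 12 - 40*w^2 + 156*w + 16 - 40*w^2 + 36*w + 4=-80*w^2 + 312*w + 32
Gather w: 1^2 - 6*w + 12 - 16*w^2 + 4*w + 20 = -16*w^2 - 2*w + 33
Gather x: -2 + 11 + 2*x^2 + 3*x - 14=2*x^2 + 3*x - 5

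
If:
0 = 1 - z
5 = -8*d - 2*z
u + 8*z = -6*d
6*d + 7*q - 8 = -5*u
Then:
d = -7/8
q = 27/7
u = -11/4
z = 1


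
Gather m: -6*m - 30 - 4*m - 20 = -10*m - 50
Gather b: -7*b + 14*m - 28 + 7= -7*b + 14*m - 21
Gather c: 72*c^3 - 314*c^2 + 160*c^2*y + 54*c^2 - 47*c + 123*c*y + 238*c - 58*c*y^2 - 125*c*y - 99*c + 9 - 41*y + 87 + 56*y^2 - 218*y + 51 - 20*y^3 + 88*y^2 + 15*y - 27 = 72*c^3 + c^2*(160*y - 260) + c*(-58*y^2 - 2*y + 92) - 20*y^3 + 144*y^2 - 244*y + 120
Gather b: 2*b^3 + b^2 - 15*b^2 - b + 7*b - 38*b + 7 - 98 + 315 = 2*b^3 - 14*b^2 - 32*b + 224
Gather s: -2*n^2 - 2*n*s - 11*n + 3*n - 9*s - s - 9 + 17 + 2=-2*n^2 - 8*n + s*(-2*n - 10) + 10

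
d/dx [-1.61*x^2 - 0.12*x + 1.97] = -3.22*x - 0.12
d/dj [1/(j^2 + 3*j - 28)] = (-2*j - 3)/(j^2 + 3*j - 28)^2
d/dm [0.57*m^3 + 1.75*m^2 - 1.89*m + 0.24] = 1.71*m^2 + 3.5*m - 1.89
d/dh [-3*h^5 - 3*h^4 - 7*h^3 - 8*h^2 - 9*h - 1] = -15*h^4 - 12*h^3 - 21*h^2 - 16*h - 9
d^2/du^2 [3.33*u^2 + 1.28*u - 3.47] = 6.66000000000000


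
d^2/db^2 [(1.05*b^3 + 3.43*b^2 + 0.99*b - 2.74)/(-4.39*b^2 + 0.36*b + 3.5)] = (2.8421709430404e-14*b^5 + 1.13686837721616e-13*b^4 - 81.538962*b^3 - 7.3163760000001*b^2 - 194.424876*b + 3.370208)/(84.604519*b^6 - 20.813868*b^5 - 200.650218*b^4 + 33.141744*b^3 + 159.9717*b^2 - 13.23*b - 42.875)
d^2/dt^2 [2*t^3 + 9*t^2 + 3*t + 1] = 12*t + 18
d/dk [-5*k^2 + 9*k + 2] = 9 - 10*k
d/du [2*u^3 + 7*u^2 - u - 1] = 6*u^2 + 14*u - 1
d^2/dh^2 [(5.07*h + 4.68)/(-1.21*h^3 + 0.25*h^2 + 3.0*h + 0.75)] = (-44.537922*h^5 - 73.021806*h^4 - 14.7907499999999*h^3 + 44.9631*h^2 - 40.83885*h - 59.67)/(1.771561*h^9 - 1.098075*h^8 - 12.950025*h^7 + 2.13515*h^6 + 33.46875*h^5 + 9.444375*h^4 - 28.333125*h^3 - 20.671875*h^2 - 5.0625*h - 0.421875)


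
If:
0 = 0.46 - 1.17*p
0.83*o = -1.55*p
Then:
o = -0.73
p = 0.39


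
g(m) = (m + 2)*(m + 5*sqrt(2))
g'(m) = 2*m + 2 + 5*sqrt(2)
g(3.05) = 51.11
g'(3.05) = 15.17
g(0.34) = 17.34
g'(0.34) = 9.75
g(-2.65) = -2.87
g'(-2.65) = 3.77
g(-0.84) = 7.23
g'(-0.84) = 7.39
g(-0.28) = 11.68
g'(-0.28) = 8.51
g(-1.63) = 2.01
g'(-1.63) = 5.81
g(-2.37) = -1.74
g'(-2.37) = 4.33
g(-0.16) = 12.72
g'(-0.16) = 8.75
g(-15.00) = 103.08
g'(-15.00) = -20.93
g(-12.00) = 49.29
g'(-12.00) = -14.93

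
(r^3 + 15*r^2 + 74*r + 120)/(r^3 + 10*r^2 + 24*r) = (r + 5)/r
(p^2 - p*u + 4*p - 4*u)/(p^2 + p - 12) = (p - u)/(p - 3)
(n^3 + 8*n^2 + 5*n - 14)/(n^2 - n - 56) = (n^2 + n - 2)/(n - 8)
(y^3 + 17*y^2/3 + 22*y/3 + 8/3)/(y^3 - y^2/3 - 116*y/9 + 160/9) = 3*(3*y^2 + 5*y + 2)/(9*y^2 - 39*y + 40)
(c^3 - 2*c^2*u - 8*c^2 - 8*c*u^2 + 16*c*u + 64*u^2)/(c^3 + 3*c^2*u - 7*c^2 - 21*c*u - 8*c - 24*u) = (c^2 - 2*c*u - 8*u^2)/(c^2 + 3*c*u + c + 3*u)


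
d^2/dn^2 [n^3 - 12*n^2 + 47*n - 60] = 6*n - 24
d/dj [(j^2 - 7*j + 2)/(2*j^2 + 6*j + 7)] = (20*j^2 + 6*j - 61)/(4*j^4 + 24*j^3 + 64*j^2 + 84*j + 49)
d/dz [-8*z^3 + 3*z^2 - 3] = 6*z*(1 - 4*z)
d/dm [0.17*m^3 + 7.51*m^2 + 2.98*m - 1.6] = 0.51*m^2 + 15.02*m + 2.98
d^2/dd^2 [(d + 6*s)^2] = 2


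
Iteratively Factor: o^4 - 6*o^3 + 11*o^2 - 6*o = (o - 3)*(o^3 - 3*o^2 + 2*o) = (o - 3)*(o - 1)*(o^2 - 2*o) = o*(o - 3)*(o - 1)*(o - 2)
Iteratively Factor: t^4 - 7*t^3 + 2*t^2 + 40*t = (t - 5)*(t^3 - 2*t^2 - 8*t) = (t - 5)*(t + 2)*(t^2 - 4*t) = t*(t - 5)*(t + 2)*(t - 4)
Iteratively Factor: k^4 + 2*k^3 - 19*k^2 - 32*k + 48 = (k + 4)*(k^3 - 2*k^2 - 11*k + 12) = (k - 1)*(k + 4)*(k^2 - k - 12) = (k - 4)*(k - 1)*(k + 4)*(k + 3)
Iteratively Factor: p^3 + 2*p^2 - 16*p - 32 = (p - 4)*(p^2 + 6*p + 8) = (p - 4)*(p + 2)*(p + 4)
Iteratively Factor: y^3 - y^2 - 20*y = (y)*(y^2 - y - 20) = y*(y - 5)*(y + 4)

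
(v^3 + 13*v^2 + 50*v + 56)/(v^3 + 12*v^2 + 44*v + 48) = (v + 7)/(v + 6)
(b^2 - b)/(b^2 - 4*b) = (b - 1)/(b - 4)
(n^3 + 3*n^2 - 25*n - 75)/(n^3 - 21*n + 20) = (n^2 - 2*n - 15)/(n^2 - 5*n + 4)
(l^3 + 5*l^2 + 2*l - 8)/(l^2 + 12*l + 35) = (l^3 + 5*l^2 + 2*l - 8)/(l^2 + 12*l + 35)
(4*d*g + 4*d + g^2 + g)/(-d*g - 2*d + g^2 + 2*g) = (-4*d*g - 4*d - g^2 - g)/(d*g + 2*d - g^2 - 2*g)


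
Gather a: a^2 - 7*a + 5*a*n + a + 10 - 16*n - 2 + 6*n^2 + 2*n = a^2 + a*(5*n - 6) + 6*n^2 - 14*n + 8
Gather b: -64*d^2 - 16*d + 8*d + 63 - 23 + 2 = -64*d^2 - 8*d + 42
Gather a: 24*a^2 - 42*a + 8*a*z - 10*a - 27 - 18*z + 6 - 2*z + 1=24*a^2 + a*(8*z - 52) - 20*z - 20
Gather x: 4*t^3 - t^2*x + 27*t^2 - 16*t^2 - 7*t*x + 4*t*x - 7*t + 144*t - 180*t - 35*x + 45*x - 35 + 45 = 4*t^3 + 11*t^2 - 43*t + x*(-t^2 - 3*t + 10) + 10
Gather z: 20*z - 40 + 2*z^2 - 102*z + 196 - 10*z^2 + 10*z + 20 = -8*z^2 - 72*z + 176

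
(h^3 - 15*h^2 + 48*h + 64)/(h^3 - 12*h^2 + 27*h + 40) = (h - 8)/(h - 5)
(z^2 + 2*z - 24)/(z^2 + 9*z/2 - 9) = 2*(z - 4)/(2*z - 3)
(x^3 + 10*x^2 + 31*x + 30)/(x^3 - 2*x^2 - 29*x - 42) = (x + 5)/(x - 7)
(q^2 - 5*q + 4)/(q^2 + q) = (q^2 - 5*q + 4)/(q*(q + 1))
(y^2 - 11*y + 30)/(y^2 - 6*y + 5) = (y - 6)/(y - 1)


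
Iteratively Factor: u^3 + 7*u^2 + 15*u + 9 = (u + 1)*(u^2 + 6*u + 9) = (u + 1)*(u + 3)*(u + 3)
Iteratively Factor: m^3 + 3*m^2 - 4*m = (m - 1)*(m^2 + 4*m) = m*(m - 1)*(m + 4)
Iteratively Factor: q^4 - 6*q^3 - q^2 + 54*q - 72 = (q + 3)*(q^3 - 9*q^2 + 26*q - 24) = (q - 4)*(q + 3)*(q^2 - 5*q + 6) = (q - 4)*(q - 2)*(q + 3)*(q - 3)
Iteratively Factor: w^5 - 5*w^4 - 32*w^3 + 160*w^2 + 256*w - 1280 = (w - 5)*(w^4 - 32*w^2 + 256) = (w - 5)*(w - 4)*(w^3 + 4*w^2 - 16*w - 64) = (w - 5)*(w - 4)^2*(w^2 + 8*w + 16) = (w - 5)*(w - 4)^2*(w + 4)*(w + 4)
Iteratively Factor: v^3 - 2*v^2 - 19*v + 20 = (v - 1)*(v^2 - v - 20) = (v - 1)*(v + 4)*(v - 5)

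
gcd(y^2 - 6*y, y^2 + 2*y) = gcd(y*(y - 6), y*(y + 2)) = y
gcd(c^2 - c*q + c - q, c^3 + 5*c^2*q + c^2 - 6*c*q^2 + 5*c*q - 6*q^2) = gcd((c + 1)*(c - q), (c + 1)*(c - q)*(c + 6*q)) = -c^2 + c*q - c + q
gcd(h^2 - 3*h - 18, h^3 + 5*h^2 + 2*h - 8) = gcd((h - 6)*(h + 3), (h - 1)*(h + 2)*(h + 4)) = 1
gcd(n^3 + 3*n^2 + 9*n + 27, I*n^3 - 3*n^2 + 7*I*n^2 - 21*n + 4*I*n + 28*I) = 1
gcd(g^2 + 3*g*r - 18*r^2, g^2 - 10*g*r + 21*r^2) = -g + 3*r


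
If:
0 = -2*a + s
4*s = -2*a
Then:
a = 0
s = 0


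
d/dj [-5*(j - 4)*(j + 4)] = -10*j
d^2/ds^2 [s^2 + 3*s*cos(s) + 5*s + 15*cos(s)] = -3*s*cos(s) - 6*sin(s) - 15*cos(s) + 2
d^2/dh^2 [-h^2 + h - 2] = -2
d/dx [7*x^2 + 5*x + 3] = 14*x + 5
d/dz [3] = 0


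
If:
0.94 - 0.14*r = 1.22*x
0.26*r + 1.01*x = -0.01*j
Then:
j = 125.571428571429*x - 174.571428571429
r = 6.71428571428571 - 8.71428571428571*x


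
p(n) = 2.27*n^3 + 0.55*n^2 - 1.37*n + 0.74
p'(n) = 6.81*n^2 + 1.1*n - 1.37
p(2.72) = 46.76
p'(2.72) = 52.01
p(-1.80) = -8.25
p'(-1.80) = 18.71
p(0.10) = 0.61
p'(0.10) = -1.19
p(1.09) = 2.84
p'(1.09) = 7.92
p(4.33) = 189.40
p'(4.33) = 131.07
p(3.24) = 79.28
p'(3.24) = 73.68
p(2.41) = 32.41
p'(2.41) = 40.83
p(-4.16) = -147.46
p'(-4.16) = 111.91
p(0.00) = 0.74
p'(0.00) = -1.37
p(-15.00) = -7516.21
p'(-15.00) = 1514.38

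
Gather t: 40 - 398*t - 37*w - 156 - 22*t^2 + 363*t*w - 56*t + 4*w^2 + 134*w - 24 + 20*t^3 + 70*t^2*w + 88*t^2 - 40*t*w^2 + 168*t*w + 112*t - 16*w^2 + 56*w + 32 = 20*t^3 + t^2*(70*w + 66) + t*(-40*w^2 + 531*w - 342) - 12*w^2 + 153*w - 108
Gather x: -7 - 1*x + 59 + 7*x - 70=6*x - 18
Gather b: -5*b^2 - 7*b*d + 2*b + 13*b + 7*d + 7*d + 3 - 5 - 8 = -5*b^2 + b*(15 - 7*d) + 14*d - 10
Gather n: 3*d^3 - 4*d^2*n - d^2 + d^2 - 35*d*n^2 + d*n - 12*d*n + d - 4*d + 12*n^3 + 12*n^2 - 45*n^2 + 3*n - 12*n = 3*d^3 - 3*d + 12*n^3 + n^2*(-35*d - 33) + n*(-4*d^2 - 11*d - 9)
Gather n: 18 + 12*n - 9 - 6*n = 6*n + 9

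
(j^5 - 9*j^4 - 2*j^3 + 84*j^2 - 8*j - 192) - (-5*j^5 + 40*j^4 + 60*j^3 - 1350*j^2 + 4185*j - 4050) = 6*j^5 - 49*j^4 - 62*j^3 + 1434*j^2 - 4193*j + 3858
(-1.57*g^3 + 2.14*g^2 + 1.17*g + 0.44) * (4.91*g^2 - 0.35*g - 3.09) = -7.7087*g^5 + 11.0569*g^4 + 9.847*g^3 - 4.8617*g^2 - 3.7693*g - 1.3596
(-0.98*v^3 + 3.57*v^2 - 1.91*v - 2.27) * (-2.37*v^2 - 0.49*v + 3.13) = 2.3226*v^5 - 7.9807*v^4 - 0.289999999999999*v^3 + 17.4899*v^2 - 4.866*v - 7.1051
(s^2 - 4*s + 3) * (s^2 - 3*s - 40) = s^4 - 7*s^3 - 25*s^2 + 151*s - 120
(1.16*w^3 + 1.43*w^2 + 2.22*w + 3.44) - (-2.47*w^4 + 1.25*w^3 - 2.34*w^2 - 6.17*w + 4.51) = 2.47*w^4 - 0.0900000000000001*w^3 + 3.77*w^2 + 8.39*w - 1.07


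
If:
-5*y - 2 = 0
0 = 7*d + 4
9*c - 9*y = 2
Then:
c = -8/45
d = -4/7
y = -2/5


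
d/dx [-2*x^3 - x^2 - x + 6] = -6*x^2 - 2*x - 1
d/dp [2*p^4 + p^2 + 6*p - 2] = 8*p^3 + 2*p + 6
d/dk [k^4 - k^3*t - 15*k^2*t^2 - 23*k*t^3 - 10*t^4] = 4*k^3 - 3*k^2*t - 30*k*t^2 - 23*t^3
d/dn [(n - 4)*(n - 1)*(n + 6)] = 3*n^2 + 2*n - 26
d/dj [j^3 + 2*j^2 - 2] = j*(3*j + 4)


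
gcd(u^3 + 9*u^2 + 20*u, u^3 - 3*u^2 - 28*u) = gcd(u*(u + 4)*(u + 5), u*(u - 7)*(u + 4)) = u^2 + 4*u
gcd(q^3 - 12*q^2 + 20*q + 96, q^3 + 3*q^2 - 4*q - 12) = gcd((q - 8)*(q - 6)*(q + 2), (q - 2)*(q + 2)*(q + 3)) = q + 2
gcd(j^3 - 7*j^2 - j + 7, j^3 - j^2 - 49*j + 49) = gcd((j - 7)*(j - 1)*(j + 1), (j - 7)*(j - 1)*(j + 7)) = j^2 - 8*j + 7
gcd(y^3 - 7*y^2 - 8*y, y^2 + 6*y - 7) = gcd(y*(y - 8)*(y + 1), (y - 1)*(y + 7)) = 1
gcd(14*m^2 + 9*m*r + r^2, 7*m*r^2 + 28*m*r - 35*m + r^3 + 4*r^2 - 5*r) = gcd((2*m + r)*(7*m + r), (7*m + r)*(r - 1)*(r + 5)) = 7*m + r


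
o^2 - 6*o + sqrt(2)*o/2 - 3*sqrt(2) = (o - 6)*(o + sqrt(2)/2)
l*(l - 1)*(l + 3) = l^3 + 2*l^2 - 3*l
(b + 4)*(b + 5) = b^2 + 9*b + 20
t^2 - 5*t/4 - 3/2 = (t - 2)*(t + 3/4)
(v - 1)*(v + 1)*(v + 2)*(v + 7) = v^4 + 9*v^3 + 13*v^2 - 9*v - 14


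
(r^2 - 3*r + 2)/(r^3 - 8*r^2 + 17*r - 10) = 1/(r - 5)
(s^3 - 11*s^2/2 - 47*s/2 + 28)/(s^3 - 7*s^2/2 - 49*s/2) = (s^2 - 9*s + 8)/(s*(s - 7))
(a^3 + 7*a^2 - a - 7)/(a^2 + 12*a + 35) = (a^2 - 1)/(a + 5)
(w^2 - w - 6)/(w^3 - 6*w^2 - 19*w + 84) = (w + 2)/(w^2 - 3*w - 28)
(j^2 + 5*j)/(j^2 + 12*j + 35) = j/(j + 7)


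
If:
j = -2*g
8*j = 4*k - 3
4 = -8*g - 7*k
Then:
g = 37/80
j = -37/40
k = -11/10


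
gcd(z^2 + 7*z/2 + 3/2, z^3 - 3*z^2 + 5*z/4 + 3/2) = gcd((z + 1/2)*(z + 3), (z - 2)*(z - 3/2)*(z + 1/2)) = z + 1/2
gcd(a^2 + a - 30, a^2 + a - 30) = a^2 + a - 30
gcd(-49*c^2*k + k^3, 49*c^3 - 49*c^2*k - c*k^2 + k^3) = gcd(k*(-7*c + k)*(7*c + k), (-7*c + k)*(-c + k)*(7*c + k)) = 49*c^2 - k^2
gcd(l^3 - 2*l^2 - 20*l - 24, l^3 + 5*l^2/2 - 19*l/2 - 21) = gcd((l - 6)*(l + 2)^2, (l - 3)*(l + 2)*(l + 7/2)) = l + 2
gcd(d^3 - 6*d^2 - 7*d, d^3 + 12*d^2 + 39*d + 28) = d + 1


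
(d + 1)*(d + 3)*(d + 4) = d^3 + 8*d^2 + 19*d + 12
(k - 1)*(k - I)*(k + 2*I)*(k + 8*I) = k^4 - k^3 + 9*I*k^3 - 6*k^2 - 9*I*k^2 + 6*k + 16*I*k - 16*I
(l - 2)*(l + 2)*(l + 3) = l^3 + 3*l^2 - 4*l - 12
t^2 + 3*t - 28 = (t - 4)*(t + 7)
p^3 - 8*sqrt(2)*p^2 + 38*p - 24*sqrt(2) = (p - 4*sqrt(2))*(p - 3*sqrt(2))*(p - sqrt(2))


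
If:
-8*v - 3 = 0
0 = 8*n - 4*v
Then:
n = -3/16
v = -3/8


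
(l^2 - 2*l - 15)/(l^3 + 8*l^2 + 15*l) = (l - 5)/(l*(l + 5))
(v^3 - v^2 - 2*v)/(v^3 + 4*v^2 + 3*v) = (v - 2)/(v + 3)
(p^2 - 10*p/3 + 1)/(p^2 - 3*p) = (p - 1/3)/p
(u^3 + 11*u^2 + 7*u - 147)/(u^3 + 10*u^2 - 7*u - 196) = (u - 3)/(u - 4)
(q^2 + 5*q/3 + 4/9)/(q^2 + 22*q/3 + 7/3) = (q + 4/3)/(q + 7)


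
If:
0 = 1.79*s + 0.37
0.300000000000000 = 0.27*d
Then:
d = 1.11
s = -0.21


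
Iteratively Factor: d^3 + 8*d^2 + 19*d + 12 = (d + 1)*(d^2 + 7*d + 12) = (d + 1)*(d + 3)*(d + 4)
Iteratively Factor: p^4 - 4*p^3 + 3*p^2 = (p - 3)*(p^3 - p^2) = (p - 3)*(p - 1)*(p^2) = p*(p - 3)*(p - 1)*(p)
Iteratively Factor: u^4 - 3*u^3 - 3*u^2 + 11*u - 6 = (u - 3)*(u^3 - 3*u + 2) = (u - 3)*(u + 2)*(u^2 - 2*u + 1) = (u - 3)*(u - 1)*(u + 2)*(u - 1)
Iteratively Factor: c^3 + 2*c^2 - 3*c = (c + 3)*(c^2 - c) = c*(c + 3)*(c - 1)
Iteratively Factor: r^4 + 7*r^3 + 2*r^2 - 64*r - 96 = (r - 3)*(r^3 + 10*r^2 + 32*r + 32) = (r - 3)*(r + 2)*(r^2 + 8*r + 16) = (r - 3)*(r + 2)*(r + 4)*(r + 4)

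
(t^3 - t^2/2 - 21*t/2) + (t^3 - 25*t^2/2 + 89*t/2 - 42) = 2*t^3 - 13*t^2 + 34*t - 42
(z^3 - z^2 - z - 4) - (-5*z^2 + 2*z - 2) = z^3 + 4*z^2 - 3*z - 2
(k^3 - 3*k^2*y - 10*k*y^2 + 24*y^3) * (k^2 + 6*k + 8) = k^5 - 3*k^4*y + 6*k^4 - 10*k^3*y^2 - 18*k^3*y + 8*k^3 + 24*k^2*y^3 - 60*k^2*y^2 - 24*k^2*y + 144*k*y^3 - 80*k*y^2 + 192*y^3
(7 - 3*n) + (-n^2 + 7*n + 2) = -n^2 + 4*n + 9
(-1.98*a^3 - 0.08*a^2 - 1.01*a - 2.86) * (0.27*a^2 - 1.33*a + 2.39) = -0.5346*a^5 + 2.6118*a^4 - 4.8985*a^3 + 0.3799*a^2 + 1.3899*a - 6.8354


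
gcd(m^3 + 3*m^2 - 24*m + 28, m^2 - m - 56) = m + 7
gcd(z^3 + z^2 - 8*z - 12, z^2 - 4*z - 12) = z + 2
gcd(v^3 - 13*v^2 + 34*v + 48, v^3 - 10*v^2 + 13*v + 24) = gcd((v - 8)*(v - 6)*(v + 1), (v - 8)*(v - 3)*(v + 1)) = v^2 - 7*v - 8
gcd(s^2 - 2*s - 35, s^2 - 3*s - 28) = s - 7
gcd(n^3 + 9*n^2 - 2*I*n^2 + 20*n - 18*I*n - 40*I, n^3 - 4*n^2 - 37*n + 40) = n + 5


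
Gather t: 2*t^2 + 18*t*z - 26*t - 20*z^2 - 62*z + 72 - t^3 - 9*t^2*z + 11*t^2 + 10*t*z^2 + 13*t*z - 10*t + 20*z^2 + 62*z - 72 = -t^3 + t^2*(13 - 9*z) + t*(10*z^2 + 31*z - 36)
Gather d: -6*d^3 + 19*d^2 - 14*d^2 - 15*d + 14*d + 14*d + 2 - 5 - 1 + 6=-6*d^3 + 5*d^2 + 13*d + 2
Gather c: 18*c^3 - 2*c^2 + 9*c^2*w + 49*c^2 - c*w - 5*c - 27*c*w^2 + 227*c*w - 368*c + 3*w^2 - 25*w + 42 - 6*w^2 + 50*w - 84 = 18*c^3 + c^2*(9*w + 47) + c*(-27*w^2 + 226*w - 373) - 3*w^2 + 25*w - 42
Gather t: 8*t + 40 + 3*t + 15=11*t + 55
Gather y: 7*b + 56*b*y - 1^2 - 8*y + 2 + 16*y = 7*b + y*(56*b + 8) + 1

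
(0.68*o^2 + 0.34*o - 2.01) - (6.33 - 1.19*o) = 0.68*o^2 + 1.53*o - 8.34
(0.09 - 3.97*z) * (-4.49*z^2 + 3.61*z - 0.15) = 17.8253*z^3 - 14.7358*z^2 + 0.9204*z - 0.0135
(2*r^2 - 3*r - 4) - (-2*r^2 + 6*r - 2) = 4*r^2 - 9*r - 2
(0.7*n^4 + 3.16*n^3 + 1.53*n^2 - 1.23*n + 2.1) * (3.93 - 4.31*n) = -3.017*n^5 - 10.8686*n^4 + 5.8245*n^3 + 11.3142*n^2 - 13.8849*n + 8.253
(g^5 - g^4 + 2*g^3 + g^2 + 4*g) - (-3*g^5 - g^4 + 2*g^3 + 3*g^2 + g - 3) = 4*g^5 - 2*g^2 + 3*g + 3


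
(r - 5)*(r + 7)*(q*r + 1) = q*r^3 + 2*q*r^2 - 35*q*r + r^2 + 2*r - 35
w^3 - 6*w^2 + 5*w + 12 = (w - 4)*(w - 3)*(w + 1)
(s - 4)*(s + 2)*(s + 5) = s^3 + 3*s^2 - 18*s - 40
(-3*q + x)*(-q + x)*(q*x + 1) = 3*q^3*x - 4*q^2*x^2 + 3*q^2 + q*x^3 - 4*q*x + x^2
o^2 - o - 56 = (o - 8)*(o + 7)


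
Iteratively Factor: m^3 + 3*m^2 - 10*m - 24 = (m - 3)*(m^2 + 6*m + 8) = (m - 3)*(m + 4)*(m + 2)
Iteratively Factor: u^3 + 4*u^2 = (u)*(u^2 + 4*u) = u^2*(u + 4)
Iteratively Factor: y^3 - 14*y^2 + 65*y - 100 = (y - 5)*(y^2 - 9*y + 20) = (y - 5)^2*(y - 4)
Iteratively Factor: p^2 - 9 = (p + 3)*(p - 3)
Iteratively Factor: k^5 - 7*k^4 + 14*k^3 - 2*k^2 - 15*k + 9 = (k - 3)*(k^4 - 4*k^3 + 2*k^2 + 4*k - 3) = (k - 3)*(k + 1)*(k^3 - 5*k^2 + 7*k - 3) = (k - 3)*(k - 1)*(k + 1)*(k^2 - 4*k + 3) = (k - 3)*(k - 1)^2*(k + 1)*(k - 3)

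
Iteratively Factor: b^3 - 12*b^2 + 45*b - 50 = (b - 5)*(b^2 - 7*b + 10) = (b - 5)*(b - 2)*(b - 5)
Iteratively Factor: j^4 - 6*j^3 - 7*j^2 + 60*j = (j)*(j^3 - 6*j^2 - 7*j + 60) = j*(j - 4)*(j^2 - 2*j - 15) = j*(j - 4)*(j + 3)*(j - 5)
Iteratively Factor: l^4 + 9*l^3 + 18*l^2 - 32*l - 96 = (l + 4)*(l^3 + 5*l^2 - 2*l - 24) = (l - 2)*(l + 4)*(l^2 + 7*l + 12) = (l - 2)*(l + 3)*(l + 4)*(l + 4)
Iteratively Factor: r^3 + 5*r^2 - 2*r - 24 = (r + 4)*(r^2 + r - 6) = (r + 3)*(r + 4)*(r - 2)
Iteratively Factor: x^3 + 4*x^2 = (x + 4)*(x^2) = x*(x + 4)*(x)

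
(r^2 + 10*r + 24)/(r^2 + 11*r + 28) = (r + 6)/(r + 7)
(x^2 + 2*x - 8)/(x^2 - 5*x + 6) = (x + 4)/(x - 3)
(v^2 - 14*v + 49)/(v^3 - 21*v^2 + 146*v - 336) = (v - 7)/(v^2 - 14*v + 48)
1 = 1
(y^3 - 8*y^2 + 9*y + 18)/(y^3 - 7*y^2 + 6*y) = (y^2 - 2*y - 3)/(y*(y - 1))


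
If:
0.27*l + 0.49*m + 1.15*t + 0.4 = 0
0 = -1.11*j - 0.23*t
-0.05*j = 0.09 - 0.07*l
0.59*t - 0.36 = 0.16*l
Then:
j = -0.19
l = 1.15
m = -3.61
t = 0.92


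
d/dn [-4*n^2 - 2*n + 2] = -8*n - 2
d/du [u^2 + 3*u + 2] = 2*u + 3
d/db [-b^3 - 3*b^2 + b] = -3*b^2 - 6*b + 1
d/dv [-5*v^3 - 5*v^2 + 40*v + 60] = -15*v^2 - 10*v + 40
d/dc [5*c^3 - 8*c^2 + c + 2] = 15*c^2 - 16*c + 1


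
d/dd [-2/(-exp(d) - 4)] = -2*exp(d)/(exp(d) + 4)^2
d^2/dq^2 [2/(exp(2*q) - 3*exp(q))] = 2*((3 - 4*exp(q))*(exp(q) - 3) + 2*(2*exp(q) - 3)^2)*exp(-q)/(exp(q) - 3)^3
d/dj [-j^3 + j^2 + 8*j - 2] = -3*j^2 + 2*j + 8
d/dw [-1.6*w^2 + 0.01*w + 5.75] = 0.01 - 3.2*w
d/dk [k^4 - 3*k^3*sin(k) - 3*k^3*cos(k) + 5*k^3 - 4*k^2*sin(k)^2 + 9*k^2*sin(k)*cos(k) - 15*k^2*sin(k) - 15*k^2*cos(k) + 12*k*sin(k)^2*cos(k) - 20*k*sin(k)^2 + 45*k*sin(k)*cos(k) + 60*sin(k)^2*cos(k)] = -3*sqrt(2)*k^3*cos(k + pi/4) + 4*k^3 + 6*k^2*sin(k) - 4*k^2*sin(2*k) - 24*k^2*cos(k) + 9*k^2*cos(2*k) + 15*k^2 - 33*k*sin(k) - 11*k*sin(2*k) + 9*k*sin(3*k) - 30*k*cos(k) + 49*k*cos(2*k) - 4*k - 15*sin(k) + 45*sin(2*k)/2 + 45*sin(3*k) + 3*cos(k) + 10*cos(2*k) - 3*cos(3*k) - 10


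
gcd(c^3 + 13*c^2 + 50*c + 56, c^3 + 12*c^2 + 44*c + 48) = c^2 + 6*c + 8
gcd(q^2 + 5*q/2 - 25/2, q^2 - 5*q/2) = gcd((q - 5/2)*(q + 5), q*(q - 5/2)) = q - 5/2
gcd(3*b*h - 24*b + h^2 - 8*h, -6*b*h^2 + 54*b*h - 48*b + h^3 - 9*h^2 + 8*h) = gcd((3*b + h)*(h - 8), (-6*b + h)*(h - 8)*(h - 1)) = h - 8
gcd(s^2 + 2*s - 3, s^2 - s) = s - 1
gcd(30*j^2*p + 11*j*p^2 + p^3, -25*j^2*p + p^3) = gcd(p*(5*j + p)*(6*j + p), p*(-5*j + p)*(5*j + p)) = 5*j*p + p^2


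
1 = 1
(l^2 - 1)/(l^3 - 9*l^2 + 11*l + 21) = (l - 1)/(l^2 - 10*l + 21)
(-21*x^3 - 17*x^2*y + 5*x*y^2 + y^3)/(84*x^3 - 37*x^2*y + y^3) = (-x - y)/(4*x - y)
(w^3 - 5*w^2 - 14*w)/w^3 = 1 - 5/w - 14/w^2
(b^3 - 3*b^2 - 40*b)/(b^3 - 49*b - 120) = b/(b + 3)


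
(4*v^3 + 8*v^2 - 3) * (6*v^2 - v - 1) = 24*v^5 + 44*v^4 - 12*v^3 - 26*v^2 + 3*v + 3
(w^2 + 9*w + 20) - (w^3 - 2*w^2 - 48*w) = -w^3 + 3*w^2 + 57*w + 20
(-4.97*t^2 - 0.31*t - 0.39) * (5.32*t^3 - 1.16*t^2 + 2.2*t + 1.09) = -26.4404*t^5 + 4.116*t^4 - 12.6492*t^3 - 5.6469*t^2 - 1.1959*t - 0.4251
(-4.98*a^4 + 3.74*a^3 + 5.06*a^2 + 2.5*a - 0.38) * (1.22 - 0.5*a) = 2.49*a^5 - 7.9456*a^4 + 2.0328*a^3 + 4.9232*a^2 + 3.24*a - 0.4636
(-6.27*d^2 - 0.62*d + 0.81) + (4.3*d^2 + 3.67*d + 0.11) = -1.97*d^2 + 3.05*d + 0.92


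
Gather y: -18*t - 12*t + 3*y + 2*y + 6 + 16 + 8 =-30*t + 5*y + 30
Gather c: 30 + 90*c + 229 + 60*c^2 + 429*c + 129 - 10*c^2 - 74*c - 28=50*c^2 + 445*c + 360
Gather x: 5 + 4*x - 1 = 4*x + 4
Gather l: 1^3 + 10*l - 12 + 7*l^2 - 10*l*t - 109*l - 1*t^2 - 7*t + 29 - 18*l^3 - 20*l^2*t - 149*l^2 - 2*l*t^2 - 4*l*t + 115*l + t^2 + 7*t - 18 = -18*l^3 + l^2*(-20*t - 142) + l*(-2*t^2 - 14*t + 16)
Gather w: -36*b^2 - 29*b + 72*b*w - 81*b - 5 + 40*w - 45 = -36*b^2 - 110*b + w*(72*b + 40) - 50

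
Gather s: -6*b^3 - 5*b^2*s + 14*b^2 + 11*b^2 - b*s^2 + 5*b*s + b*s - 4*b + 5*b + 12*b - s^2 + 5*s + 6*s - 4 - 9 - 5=-6*b^3 + 25*b^2 + 13*b + s^2*(-b - 1) + s*(-5*b^2 + 6*b + 11) - 18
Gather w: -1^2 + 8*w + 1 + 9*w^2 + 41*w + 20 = 9*w^2 + 49*w + 20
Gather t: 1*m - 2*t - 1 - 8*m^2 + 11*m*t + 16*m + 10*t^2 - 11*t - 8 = -8*m^2 + 17*m + 10*t^2 + t*(11*m - 13) - 9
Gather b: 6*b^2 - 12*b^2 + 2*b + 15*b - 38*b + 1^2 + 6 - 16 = -6*b^2 - 21*b - 9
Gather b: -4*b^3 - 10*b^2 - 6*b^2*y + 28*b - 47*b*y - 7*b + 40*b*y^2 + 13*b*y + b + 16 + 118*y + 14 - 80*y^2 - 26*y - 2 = -4*b^3 + b^2*(-6*y - 10) + b*(40*y^2 - 34*y + 22) - 80*y^2 + 92*y + 28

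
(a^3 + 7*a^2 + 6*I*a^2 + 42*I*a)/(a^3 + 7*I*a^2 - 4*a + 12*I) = a*(a + 7)/(a^2 + I*a + 2)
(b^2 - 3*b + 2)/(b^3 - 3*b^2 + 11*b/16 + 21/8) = 16*(b - 1)/(16*b^2 - 16*b - 21)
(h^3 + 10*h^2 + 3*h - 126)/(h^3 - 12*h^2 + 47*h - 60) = (h^2 + 13*h + 42)/(h^2 - 9*h + 20)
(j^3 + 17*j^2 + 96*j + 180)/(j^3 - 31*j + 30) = (j^2 + 11*j + 30)/(j^2 - 6*j + 5)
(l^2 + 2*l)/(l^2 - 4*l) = (l + 2)/(l - 4)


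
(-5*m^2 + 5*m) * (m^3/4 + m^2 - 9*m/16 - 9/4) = -5*m^5/4 - 15*m^4/4 + 125*m^3/16 + 135*m^2/16 - 45*m/4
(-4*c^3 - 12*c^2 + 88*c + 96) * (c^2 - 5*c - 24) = -4*c^5 + 8*c^4 + 244*c^3 - 56*c^2 - 2592*c - 2304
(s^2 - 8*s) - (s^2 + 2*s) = -10*s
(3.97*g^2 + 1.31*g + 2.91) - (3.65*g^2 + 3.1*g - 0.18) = 0.32*g^2 - 1.79*g + 3.09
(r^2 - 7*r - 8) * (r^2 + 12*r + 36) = r^4 + 5*r^3 - 56*r^2 - 348*r - 288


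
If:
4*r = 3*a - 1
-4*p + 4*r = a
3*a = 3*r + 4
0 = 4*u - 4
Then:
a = 13/3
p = 23/12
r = 3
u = 1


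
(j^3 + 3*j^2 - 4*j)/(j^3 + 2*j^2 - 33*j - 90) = j*(j^2 + 3*j - 4)/(j^3 + 2*j^2 - 33*j - 90)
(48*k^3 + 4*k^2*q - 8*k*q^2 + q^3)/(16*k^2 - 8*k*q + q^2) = (-12*k^2 - 4*k*q + q^2)/(-4*k + q)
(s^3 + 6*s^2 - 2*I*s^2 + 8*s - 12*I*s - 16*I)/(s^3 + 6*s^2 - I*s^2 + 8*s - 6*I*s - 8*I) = (s - 2*I)/(s - I)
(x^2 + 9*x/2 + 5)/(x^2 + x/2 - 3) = (2*x + 5)/(2*x - 3)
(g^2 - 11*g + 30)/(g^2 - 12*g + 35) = (g - 6)/(g - 7)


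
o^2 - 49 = (o - 7)*(o + 7)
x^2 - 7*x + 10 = (x - 5)*(x - 2)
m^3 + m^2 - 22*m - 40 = (m - 5)*(m + 2)*(m + 4)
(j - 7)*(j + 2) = j^2 - 5*j - 14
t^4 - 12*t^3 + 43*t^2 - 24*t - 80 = (t - 5)*(t - 4)^2*(t + 1)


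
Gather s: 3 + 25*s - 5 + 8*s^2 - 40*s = 8*s^2 - 15*s - 2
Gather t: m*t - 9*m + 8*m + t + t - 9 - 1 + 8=-m + t*(m + 2) - 2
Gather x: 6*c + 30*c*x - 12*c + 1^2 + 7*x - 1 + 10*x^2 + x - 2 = -6*c + 10*x^2 + x*(30*c + 8) - 2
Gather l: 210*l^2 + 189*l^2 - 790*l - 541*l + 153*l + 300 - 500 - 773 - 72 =399*l^2 - 1178*l - 1045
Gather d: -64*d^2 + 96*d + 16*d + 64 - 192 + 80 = -64*d^2 + 112*d - 48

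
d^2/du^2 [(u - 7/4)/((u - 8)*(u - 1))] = (4*u^3 - 21*u^2 + 93*u - 223)/(2*(u^6 - 27*u^5 + 267*u^4 - 1161*u^3 + 2136*u^2 - 1728*u + 512))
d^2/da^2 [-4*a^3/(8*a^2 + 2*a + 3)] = 8*a*(20*a^2 - 18*a - 27)/(512*a^6 + 384*a^5 + 672*a^4 + 296*a^3 + 252*a^2 + 54*a + 27)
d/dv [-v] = -1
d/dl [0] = 0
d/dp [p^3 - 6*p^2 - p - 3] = 3*p^2 - 12*p - 1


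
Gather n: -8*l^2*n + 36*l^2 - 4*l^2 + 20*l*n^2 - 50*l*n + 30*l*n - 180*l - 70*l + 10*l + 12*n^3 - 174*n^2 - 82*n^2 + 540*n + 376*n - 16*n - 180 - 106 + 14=32*l^2 - 240*l + 12*n^3 + n^2*(20*l - 256) + n*(-8*l^2 - 20*l + 900) - 272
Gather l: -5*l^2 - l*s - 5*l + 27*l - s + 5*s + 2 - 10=-5*l^2 + l*(22 - s) + 4*s - 8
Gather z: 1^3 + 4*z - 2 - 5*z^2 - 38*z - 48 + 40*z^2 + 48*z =35*z^2 + 14*z - 49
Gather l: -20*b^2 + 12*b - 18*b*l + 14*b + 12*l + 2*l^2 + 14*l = -20*b^2 + 26*b + 2*l^2 + l*(26 - 18*b)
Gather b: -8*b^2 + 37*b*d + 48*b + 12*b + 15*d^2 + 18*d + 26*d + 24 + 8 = -8*b^2 + b*(37*d + 60) + 15*d^2 + 44*d + 32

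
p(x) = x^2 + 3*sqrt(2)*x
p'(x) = 2*x + 3*sqrt(2)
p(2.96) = 21.32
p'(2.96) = 10.16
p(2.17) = 13.92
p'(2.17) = 8.58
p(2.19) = 14.09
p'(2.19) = 8.62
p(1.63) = 9.57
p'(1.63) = 7.50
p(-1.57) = -4.20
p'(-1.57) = 1.10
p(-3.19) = -3.36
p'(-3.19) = -2.14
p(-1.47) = -4.08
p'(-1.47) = 1.30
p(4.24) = 35.97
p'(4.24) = 12.72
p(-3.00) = -3.73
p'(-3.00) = -1.76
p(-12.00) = 93.09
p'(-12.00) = -19.76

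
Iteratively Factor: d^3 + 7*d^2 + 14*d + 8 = (d + 1)*(d^2 + 6*d + 8) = (d + 1)*(d + 2)*(d + 4)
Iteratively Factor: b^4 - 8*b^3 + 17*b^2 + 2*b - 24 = (b - 3)*(b^3 - 5*b^2 + 2*b + 8) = (b - 3)*(b + 1)*(b^2 - 6*b + 8) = (b - 3)*(b - 2)*(b + 1)*(b - 4)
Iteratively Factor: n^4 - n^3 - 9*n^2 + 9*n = (n)*(n^3 - n^2 - 9*n + 9) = n*(n + 3)*(n^2 - 4*n + 3) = n*(n - 3)*(n + 3)*(n - 1)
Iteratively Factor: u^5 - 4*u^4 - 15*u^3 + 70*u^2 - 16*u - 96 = (u - 2)*(u^4 - 2*u^3 - 19*u^2 + 32*u + 48) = (u - 2)*(u + 1)*(u^3 - 3*u^2 - 16*u + 48) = (u - 4)*(u - 2)*(u + 1)*(u^2 + u - 12) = (u - 4)*(u - 3)*(u - 2)*(u + 1)*(u + 4)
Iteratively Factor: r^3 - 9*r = (r - 3)*(r^2 + 3*r) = (r - 3)*(r + 3)*(r)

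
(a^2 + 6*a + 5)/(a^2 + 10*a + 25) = (a + 1)/(a + 5)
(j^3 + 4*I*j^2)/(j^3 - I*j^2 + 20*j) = j/(j - 5*I)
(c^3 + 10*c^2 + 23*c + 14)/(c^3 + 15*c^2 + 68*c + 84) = (c + 1)/(c + 6)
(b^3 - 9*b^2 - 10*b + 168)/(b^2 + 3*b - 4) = (b^2 - 13*b + 42)/(b - 1)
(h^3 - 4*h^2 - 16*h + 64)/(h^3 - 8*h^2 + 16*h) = (h + 4)/h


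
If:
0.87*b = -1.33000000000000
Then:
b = -1.53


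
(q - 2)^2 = q^2 - 4*q + 4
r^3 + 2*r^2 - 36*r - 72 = (r - 6)*(r + 2)*(r + 6)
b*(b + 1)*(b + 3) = b^3 + 4*b^2 + 3*b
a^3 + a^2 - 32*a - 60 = (a - 6)*(a + 2)*(a + 5)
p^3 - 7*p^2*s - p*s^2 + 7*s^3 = (p - 7*s)*(p - s)*(p + s)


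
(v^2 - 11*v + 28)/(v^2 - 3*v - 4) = (v - 7)/(v + 1)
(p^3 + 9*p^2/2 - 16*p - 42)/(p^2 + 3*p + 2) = (p^2 + 5*p/2 - 21)/(p + 1)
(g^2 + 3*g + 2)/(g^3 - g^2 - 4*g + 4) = (g + 1)/(g^2 - 3*g + 2)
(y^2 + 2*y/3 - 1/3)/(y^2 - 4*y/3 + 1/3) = (y + 1)/(y - 1)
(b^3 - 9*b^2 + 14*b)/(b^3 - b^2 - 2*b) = (b - 7)/(b + 1)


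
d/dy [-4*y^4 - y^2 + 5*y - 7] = -16*y^3 - 2*y + 5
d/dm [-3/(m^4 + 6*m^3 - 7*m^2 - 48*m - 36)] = 6*(2*m^3 + 9*m^2 - 7*m - 24)/(-m^4 - 6*m^3 + 7*m^2 + 48*m + 36)^2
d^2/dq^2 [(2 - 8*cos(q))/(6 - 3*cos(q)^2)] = 4*(4*(4*cos(q) - 1)*sin(q)^2*cos(q)^2 - 2*(cos(q)^2 - 2)^2*cos(q) + (cos(q)^2 - 2)*(-cos(2*q) + 4*cos(3*q)))/(3*(cos(q)^2 - 2)^3)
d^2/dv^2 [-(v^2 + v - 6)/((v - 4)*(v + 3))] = -4/(v^3 - 12*v^2 + 48*v - 64)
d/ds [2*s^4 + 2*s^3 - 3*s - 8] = 8*s^3 + 6*s^2 - 3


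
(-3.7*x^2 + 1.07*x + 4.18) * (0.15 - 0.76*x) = 2.812*x^3 - 1.3682*x^2 - 3.0163*x + 0.627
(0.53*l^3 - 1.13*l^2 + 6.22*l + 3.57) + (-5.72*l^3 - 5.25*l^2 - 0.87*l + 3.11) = -5.19*l^3 - 6.38*l^2 + 5.35*l + 6.68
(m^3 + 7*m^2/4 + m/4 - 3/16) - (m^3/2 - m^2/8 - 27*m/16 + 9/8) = m^3/2 + 15*m^2/8 + 31*m/16 - 21/16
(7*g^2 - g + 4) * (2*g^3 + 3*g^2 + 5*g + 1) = 14*g^5 + 19*g^4 + 40*g^3 + 14*g^2 + 19*g + 4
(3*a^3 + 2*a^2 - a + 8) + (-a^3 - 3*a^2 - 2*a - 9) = 2*a^3 - a^2 - 3*a - 1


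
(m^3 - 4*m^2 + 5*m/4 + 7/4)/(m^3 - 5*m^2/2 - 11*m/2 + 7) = (m + 1/2)/(m + 2)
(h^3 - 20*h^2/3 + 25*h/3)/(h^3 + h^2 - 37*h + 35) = h*(3*h - 5)/(3*(h^2 + 6*h - 7))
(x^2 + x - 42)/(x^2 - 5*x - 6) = (x + 7)/(x + 1)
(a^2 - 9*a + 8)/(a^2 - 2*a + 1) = (a - 8)/(a - 1)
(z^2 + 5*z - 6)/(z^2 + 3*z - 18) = (z - 1)/(z - 3)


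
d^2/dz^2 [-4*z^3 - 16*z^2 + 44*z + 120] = -24*z - 32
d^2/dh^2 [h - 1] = 0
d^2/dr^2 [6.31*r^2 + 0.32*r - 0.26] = 12.6200000000000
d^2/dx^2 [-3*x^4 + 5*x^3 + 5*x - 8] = 6*x*(5 - 6*x)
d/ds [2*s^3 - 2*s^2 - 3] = 2*s*(3*s - 2)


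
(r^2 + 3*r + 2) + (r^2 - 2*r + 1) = 2*r^2 + r + 3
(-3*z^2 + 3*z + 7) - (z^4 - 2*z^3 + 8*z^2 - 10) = -z^4 + 2*z^3 - 11*z^2 + 3*z + 17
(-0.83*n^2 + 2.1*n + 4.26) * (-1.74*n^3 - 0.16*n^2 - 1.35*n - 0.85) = 1.4442*n^5 - 3.5212*n^4 - 6.6279*n^3 - 2.8111*n^2 - 7.536*n - 3.621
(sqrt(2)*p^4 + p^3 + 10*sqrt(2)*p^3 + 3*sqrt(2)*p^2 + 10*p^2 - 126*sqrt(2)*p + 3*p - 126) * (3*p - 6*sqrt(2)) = 3*sqrt(2)*p^5 - 9*p^4 + 30*sqrt(2)*p^4 - 90*p^3 + 3*sqrt(2)*p^3 - 438*sqrt(2)*p^2 - 27*p^2 - 18*sqrt(2)*p + 1134*p + 756*sqrt(2)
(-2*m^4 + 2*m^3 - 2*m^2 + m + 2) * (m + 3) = -2*m^5 - 4*m^4 + 4*m^3 - 5*m^2 + 5*m + 6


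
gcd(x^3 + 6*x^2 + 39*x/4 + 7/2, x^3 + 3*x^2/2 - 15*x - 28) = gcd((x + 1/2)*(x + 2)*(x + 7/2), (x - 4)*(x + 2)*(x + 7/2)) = x^2 + 11*x/2 + 7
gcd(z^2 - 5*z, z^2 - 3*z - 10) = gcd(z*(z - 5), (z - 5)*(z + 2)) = z - 5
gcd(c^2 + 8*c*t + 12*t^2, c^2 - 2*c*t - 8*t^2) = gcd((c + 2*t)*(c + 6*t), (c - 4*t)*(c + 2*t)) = c + 2*t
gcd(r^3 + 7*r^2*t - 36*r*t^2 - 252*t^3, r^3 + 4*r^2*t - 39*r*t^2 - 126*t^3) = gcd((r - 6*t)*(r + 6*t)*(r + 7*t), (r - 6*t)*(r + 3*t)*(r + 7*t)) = r^2 + r*t - 42*t^2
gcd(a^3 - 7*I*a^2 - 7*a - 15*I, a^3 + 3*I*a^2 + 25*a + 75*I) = a - 5*I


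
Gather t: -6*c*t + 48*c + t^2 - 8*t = 48*c + t^2 + t*(-6*c - 8)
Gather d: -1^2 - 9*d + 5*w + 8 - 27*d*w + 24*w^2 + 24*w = d*(-27*w - 9) + 24*w^2 + 29*w + 7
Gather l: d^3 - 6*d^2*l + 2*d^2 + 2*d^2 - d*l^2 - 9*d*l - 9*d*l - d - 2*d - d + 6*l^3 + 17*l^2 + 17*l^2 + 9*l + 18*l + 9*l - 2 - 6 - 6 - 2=d^3 + 4*d^2 - 4*d + 6*l^3 + l^2*(34 - d) + l*(-6*d^2 - 18*d + 36) - 16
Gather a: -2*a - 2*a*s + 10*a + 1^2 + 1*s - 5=a*(8 - 2*s) + s - 4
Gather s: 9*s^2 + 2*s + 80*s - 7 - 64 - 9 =9*s^2 + 82*s - 80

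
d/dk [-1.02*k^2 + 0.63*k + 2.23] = 0.63 - 2.04*k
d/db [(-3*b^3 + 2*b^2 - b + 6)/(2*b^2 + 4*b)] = (-3*b^4 - 12*b^3 + 5*b^2 - 12*b - 12)/(2*b^2*(b^2 + 4*b + 4))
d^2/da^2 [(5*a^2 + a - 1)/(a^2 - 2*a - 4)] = 2*(11*a^3 + 57*a^2 + 18*a + 64)/(a^6 - 6*a^5 + 40*a^3 - 96*a - 64)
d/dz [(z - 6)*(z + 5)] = 2*z - 1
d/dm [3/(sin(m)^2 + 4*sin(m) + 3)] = -6*(sin(m) + 2)*cos(m)/(sin(m)^2 + 4*sin(m) + 3)^2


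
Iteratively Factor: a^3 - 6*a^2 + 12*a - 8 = (a - 2)*(a^2 - 4*a + 4) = (a - 2)^2*(a - 2)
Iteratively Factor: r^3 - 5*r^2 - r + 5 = (r - 1)*(r^2 - 4*r - 5) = (r - 5)*(r - 1)*(r + 1)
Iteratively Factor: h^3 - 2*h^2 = (h)*(h^2 - 2*h) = h*(h - 2)*(h)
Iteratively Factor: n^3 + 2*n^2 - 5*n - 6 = (n - 2)*(n^2 + 4*n + 3) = (n - 2)*(n + 1)*(n + 3)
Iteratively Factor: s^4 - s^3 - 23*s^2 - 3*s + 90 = (s + 3)*(s^3 - 4*s^2 - 11*s + 30) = (s + 3)^2*(s^2 - 7*s + 10) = (s - 5)*(s + 3)^2*(s - 2)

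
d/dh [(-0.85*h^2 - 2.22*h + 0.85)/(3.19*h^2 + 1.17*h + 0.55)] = (6.0873*h^2 - 6.358*h - 2.2155)/(10.1761*h^4 + 7.4646*h^3 + 4.8779*h^2 + 1.287*h + 0.3025)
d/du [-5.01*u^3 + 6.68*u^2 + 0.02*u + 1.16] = -15.03*u^2 + 13.36*u + 0.02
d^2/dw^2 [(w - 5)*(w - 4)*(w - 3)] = 6*w - 24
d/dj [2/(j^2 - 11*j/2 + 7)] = 4*(11 - 4*j)/(2*j^2 - 11*j + 14)^2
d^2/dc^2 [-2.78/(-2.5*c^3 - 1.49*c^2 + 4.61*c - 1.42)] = (-(41.7*c + 8.2844)*(2.5*c^3 + 1.49*c^2 - 4.61*c + 1.42) + 2.78*(7.5*c^2 + 2.98*c - 4.61)*(15.0*c^2 + 5.96*c - 9.22))/(2.5*c^3 + 1.49*c^2 - 4.61*c + 1.42)^3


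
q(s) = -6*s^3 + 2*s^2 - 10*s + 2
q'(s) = -18*s^2 + 4*s - 10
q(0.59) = -4.44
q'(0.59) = -13.91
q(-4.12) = 496.76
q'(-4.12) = -332.02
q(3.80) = -336.35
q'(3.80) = -254.72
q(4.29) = -477.81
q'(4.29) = -324.11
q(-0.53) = 8.76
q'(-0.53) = -17.18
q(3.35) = -234.63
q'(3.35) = -198.60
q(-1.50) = 41.75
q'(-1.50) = -56.50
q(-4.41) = 599.59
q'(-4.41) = -377.71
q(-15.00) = 20852.00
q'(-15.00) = -4120.00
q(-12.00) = 10778.00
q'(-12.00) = -2650.00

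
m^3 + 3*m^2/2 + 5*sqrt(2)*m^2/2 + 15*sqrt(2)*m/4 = m*(m + 3/2)*(m + 5*sqrt(2)/2)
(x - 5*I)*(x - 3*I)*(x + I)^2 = x^4 - 6*I*x^3 - 22*I*x + 15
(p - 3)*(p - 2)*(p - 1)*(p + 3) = p^4 - 3*p^3 - 7*p^2 + 27*p - 18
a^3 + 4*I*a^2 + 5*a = a*(a - I)*(a + 5*I)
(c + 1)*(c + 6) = c^2 + 7*c + 6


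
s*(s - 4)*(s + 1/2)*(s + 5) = s^4 + 3*s^3/2 - 39*s^2/2 - 10*s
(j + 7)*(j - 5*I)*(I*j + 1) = I*j^3 + 6*j^2 + 7*I*j^2 + 42*j - 5*I*j - 35*I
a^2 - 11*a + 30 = (a - 6)*(a - 5)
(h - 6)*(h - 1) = h^2 - 7*h + 6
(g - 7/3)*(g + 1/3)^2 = g^3 - 5*g^2/3 - 13*g/9 - 7/27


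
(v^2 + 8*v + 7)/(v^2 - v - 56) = (v + 1)/(v - 8)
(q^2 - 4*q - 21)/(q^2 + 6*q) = (q^2 - 4*q - 21)/(q*(q + 6))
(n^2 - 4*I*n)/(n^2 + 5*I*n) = (n - 4*I)/(n + 5*I)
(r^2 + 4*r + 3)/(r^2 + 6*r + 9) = (r + 1)/(r + 3)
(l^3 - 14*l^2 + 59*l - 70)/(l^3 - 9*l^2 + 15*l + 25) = (l^2 - 9*l + 14)/(l^2 - 4*l - 5)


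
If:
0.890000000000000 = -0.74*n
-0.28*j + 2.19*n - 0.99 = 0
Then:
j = -12.94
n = -1.20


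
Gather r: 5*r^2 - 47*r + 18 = 5*r^2 - 47*r + 18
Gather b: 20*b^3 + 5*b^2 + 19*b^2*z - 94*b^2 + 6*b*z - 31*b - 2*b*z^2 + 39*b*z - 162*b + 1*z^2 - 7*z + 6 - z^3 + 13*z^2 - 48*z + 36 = 20*b^3 + b^2*(19*z - 89) + b*(-2*z^2 + 45*z - 193) - z^3 + 14*z^2 - 55*z + 42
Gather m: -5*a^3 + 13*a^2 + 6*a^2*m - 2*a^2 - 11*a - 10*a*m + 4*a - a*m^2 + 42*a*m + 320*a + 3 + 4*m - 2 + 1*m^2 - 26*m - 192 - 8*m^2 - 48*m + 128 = -5*a^3 + 11*a^2 + 313*a + m^2*(-a - 7) + m*(6*a^2 + 32*a - 70) - 63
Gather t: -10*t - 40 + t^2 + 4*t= t^2 - 6*t - 40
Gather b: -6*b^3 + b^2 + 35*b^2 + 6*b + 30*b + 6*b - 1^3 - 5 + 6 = -6*b^3 + 36*b^2 + 42*b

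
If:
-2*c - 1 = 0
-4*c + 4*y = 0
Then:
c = -1/2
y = -1/2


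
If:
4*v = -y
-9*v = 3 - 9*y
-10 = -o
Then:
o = 10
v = -1/15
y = 4/15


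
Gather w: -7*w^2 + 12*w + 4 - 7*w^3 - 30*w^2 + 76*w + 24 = -7*w^3 - 37*w^2 + 88*w + 28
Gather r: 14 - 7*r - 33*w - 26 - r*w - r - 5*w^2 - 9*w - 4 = r*(-w - 8) - 5*w^2 - 42*w - 16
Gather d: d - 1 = d - 1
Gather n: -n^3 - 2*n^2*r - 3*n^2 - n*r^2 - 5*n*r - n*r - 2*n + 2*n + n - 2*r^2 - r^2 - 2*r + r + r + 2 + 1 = -n^3 + n^2*(-2*r - 3) + n*(-r^2 - 6*r + 1) - 3*r^2 + 3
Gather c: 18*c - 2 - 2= 18*c - 4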